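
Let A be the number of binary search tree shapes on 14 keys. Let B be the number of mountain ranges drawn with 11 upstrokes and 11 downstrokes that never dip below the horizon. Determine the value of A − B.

Rooted binary trees with 14 nodes (each child slot possibly empty) number C_14. So A = C_14 = 2674440.
Paths of 11 up- and 11 down-steps that never dip below the axis are Dyck paths; their count is C_11. So B = C_11 = 58786.
A − B = 2674440 − 58786 = 2615654.

2615654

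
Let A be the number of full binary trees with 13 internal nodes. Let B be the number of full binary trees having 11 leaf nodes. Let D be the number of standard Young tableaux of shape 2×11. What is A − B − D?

667318

The number of full binary trees on 13 internal nodes is the Catalan number C_13. So A = C_13 = 742900.
A full binary tree with L leaves has L−1 internal nodes and is counted by C_{L−1}; L = 11 gives C_10. So B = C_10 = 16796.
By the hook-length formula (or a Dyck-path bijection), SYT of shape 2×11 number C_11. So D = C_11 = 58786.
A − B − D = 742900 − 16796 − 58786 = 667318.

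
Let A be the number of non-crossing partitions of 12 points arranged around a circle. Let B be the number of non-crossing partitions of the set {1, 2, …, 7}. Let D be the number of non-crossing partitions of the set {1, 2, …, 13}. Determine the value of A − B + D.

Non-crossing partitions of an n-element set are counted by C_n; here n = 12. So A = C_12 = 208012.
Non-crossing partitions of an n-element set are counted by C_n; here n = 7. So B = C_7 = 429.
The non-crossing partitions of [13] form a lattice of size C_13. So D = C_13 = 742900.
A − B + D = 208012 − 429 + 742900 = 950483.

950483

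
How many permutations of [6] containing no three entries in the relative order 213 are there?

Permutations of [n] avoiding any single length-3 pattern are counted by C_n; here n = 6.
C_6 = C(12,6)/7 = 924/7 = 132.

132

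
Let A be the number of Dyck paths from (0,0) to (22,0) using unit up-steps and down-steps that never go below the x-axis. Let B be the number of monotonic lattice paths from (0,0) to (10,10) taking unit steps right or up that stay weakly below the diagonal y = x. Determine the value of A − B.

A Dyck path with 11 up-steps and 11 down-steps has semilength 11, so there are C_11 of them. So A = C_11 = 58786.
Sub-diagonal monotone paths from (0,0) to (10,10) biject with Dyck paths of semilength 10, giving C_10. So B = C_10 = 16796.
A − B = 58786 − 16796 = 41990.

41990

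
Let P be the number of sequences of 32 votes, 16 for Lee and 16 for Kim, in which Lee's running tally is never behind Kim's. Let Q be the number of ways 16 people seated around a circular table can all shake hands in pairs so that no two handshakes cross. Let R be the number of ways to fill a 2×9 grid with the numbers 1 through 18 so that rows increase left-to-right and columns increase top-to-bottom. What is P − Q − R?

Ballot sequences with n votes each where one side never trails are Dyck words, counted by C_n; here n = 16. So P = C_16 = 35357670.
With 16 = 2·8 people, non-crossing handshake pairings are non-crossing perfect matchings on a circle, counted by C_8. So Q = C_8 = 1430.
Standard Young tableaux of shape 2×n are counted by C_n; here n = 9. So R = C_9 = 4862.
P − Q − R = 35357670 − 1430 − 4862 = 35351378.

35351378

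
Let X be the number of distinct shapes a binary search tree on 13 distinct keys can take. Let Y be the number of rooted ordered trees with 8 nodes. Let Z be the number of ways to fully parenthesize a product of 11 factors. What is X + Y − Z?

726533

Rooted binary trees with 13 nodes (each child slot possibly empty) number C_13. So X = C_13 = 742900.
Rooted ordered (plane) trees on m nodes have m−1 edges and are counted by C_{m−1}; m = 8 gives C_7. So Y = C_7 = 429.
Bracketing 11 factors into binary products is counted by C_{11−1} = C_10. So Z = C_10 = 16796.
X + Y − Z = 742900 + 429 − 16796 = 726533.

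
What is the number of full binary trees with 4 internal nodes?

14

Full binary trees with n internal nodes are counted by C_n; here n = 4.
C_4 = C_3 · 2(2·3+1)/(3+2) = 5 · 14/5 = 14.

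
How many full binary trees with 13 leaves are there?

208012

Full binary trees with 13 leaves have 13−1 = 12 internal nodes, so there are C_12 of them.
C_12 = 208012.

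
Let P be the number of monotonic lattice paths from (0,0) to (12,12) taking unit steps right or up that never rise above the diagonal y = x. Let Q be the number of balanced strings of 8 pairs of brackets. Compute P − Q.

Sub-diagonal monotone paths from (0,0) to (12,12) biject with Dyck paths of semilength 12, giving C_12. So P = C_12 = 208012.
A balanced arrangement of 8 bracket pairs is a Dyck word of semilength 8, so the count is C_8. So Q = C_8 = 1430.
P − Q = 208012 − 1430 = 206582.

206582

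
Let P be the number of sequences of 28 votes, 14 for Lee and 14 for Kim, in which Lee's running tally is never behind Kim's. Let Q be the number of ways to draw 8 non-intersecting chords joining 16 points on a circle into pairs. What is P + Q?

2675870

Ballot sequences with n votes each where one side never trails are Dyck words, counted by C_n; here n = 14. So P = C_14 = 2674440.
Pairing 16 circle points by 8 non-crossing chords gives C_8 matchings. So Q = C_8 = 1430.
P + Q = 2674440 + 1430 = 2675870.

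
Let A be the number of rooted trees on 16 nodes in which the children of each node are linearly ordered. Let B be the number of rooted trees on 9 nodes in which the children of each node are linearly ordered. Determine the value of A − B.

A rooted plane tree on 16 nodes has 15 edges, and such trees are counted by C_15. So A = C_15 = 9694845.
Rooted ordered (plane) trees on m nodes have m−1 edges and are counted by C_{m−1}; m = 9 gives C_8. So B = C_8 = 1430.
A − B = 9694845 − 1430 = 9693415.

9693415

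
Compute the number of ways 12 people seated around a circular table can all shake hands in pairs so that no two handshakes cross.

132

With 12 = 2·6 people, non-crossing handshake pairings are non-crossing perfect matchings on a circle, counted by C_6.
C_6 = C(12,6)/7 = 924/7 = 132.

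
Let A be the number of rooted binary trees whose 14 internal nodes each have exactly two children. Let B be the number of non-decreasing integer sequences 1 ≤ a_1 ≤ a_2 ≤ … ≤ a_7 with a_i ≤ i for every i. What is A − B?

The number of full binary trees on 14 internal nodes is the Catalan number C_14. So A = C_14 = 2674440.
Weakly increasing sequences with a_i ≤ i biject with Dyck paths of semilength 7, so there are C_7. So B = C_7 = 429.
A − B = 2674440 − 429 = 2674011.

2674011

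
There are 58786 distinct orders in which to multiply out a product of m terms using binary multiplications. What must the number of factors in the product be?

Parenthesizations of m factors are counted by C_{m−1}. Since C_11 = 58786, the index is 11.
So the index is 11, and the number of factors is 11 + 1 = 12.

12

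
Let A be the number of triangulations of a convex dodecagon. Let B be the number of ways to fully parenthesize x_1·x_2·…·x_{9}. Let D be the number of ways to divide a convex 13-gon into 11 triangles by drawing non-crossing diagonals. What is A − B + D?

The number of triangulations of a 12-gon is the Catalan number C_10 (index = sides − 2). So A = C_10 = 16796.
Ways to associate a product of 9 factors correspond to binary trees on 9 leaves, so the count is C_8. So B = C_8 = 1430.
Triangulations of a convex m-gon are counted by C_{m−2}; with m = 13 this is C_11. So D = C_11 = 58786.
A − B + D = 16796 − 1430 + 58786 = 74152.

74152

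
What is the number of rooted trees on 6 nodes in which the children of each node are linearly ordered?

42

A rooted plane tree on 6 nodes has 5 edges, and such trees are counted by C_5.
C_5 = C_4 · 2(2·4+1)/(4+2) = 14 · 18/6 = 42.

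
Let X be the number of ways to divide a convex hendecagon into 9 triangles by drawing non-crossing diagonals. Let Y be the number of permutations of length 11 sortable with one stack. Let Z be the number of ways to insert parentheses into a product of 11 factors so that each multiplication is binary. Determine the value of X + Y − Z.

The number of triangulations of an 11-gon is the Catalan number C_9 (index = sides − 2). So X = C_9 = 4862.
Stack-sortable permutations are exactly the 231-avoiding ones, counted by C_n; here n = 11. So Y = C_11 = 58786.
Parenthesizations of m factors correspond to full binary trees with m leaves, counted by C_{m−1}; m = 11 gives C_10. So Z = C_10 = 16796.
X + Y − Z = 4862 + 58786 − 16796 = 46852.

46852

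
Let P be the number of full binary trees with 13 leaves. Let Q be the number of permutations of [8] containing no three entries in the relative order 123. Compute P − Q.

A full binary tree with L leaves has L−1 internal nodes and is counted by C_{L−1}; L = 13 gives C_12. So P = C_12 = 208012.
For any fixed pattern of length 3, the pattern-avoiding permutations of [8] number C_8. So Q = C_8 = 1430.
P − Q = 208012 − 1430 = 206582.

206582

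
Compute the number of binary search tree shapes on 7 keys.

429

Rooted binary trees with 7 nodes (each child slot possibly empty) number C_7.
C_7 = C_6 · 2(2·6+1)/(6+2) = 132 · 26/8 = 429.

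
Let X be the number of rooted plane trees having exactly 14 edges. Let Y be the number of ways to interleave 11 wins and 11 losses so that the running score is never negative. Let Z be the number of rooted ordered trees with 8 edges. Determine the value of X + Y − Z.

2731796

A rooted plane tree with 14 edges has 15 nodes, and the count is C_14. So X = C_14 = 2674440.
Reading a vote for the leader as '(' and for the other as ')' turns such a sequence into a balanced string of 11 pairs, so the count is C_11. So Y = C_11 = 58786.
A rooted plane tree with 8 edges has 9 nodes, and the count is C_8. So Z = C_8 = 1430.
X + Y − Z = 2674440 + 58786 − 1430 = 2731796.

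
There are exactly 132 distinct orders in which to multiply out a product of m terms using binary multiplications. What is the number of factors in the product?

7

Parenthesizations of m factors are counted by C_{m−1}. The Catalan number equal to 132 is C_6.
So the index is 6, and the number of factors is 6 + 1 = 7.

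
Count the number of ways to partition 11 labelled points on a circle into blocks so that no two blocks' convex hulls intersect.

58786

The non-crossing partitions of [11] form a lattice of size C_11.
C_11 = 58786.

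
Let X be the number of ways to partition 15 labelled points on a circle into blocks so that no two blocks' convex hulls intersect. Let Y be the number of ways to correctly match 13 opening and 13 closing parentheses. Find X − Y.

Non-crossing partitions of an n-element set are counted by C_n; here n = 15. So X = C_15 = 9694845.
Balanced strings of n pairs of brackets are counted by C_n; here n = 13. So Y = C_13 = 742900.
X − Y = 9694845 − 742900 = 8951945.

8951945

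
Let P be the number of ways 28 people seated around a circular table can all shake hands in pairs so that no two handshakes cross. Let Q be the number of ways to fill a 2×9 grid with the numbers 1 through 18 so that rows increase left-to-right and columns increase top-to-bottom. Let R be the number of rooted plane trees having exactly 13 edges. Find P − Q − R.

1926678

Non-crossing handshake pairings of 2n people are counted by C_n; 28 people gives n = 14. So P = C_14 = 2674440.
Standard Young tableaux of shape 2×n are counted by C_n; here n = 9. So Q = C_9 = 4862.
A rooted plane tree with 13 edges has 14 nodes, and the count is C_13. So R = C_13 = 742900.
P − Q − R = 2674440 − 4862 − 742900 = 1926678.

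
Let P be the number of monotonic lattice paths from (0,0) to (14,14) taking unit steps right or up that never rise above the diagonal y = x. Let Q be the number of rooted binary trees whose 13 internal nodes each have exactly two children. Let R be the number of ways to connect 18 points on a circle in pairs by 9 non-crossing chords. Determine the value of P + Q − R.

Sub-diagonal monotone paths from (0,0) to (14,14) biject with Dyck paths of semilength 14, giving C_14. So P = C_14 = 2674440.
Full binary trees with n internal nodes are counted by C_n; here n = 13. So Q = C_13 = 742900.
Pairing 18 circle points by 9 non-crossing chords gives C_9 matchings. So R = C_9 = 4862.
P + Q − R = 2674440 + 742900 − 4862 = 3412478.

3412478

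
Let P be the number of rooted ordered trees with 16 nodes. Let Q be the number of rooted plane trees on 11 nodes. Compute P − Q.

A rooted plane tree on 16 nodes has 15 edges, and such trees are counted by C_15. So P = C_15 = 9694845.
Rooted ordered (plane) trees on m nodes have m−1 edges and are counted by C_{m−1}; m = 11 gives C_10. So Q = C_10 = 16796.
P − Q = 9694845 − 16796 = 9678049.

9678049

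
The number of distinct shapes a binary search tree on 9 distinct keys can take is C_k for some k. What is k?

Rooted binary trees with 9 nodes (each child slot possibly empty) number C_9.

9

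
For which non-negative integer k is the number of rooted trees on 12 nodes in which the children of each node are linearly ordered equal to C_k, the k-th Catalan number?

A rooted plane tree on 12 nodes has 11 edges, and such trees are counted by C_11.

11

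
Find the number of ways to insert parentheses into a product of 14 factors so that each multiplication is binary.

742900

Bracketing 14 factors into binary products is counted by C_{14−1} = C_13.
C_13 = C_12 · 2(2·12+1)/(12+2) = 208012 · 50/14 = 742900.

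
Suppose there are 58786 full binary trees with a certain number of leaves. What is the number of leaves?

12

Full binary trees with L leaves are counted by C_{L−1}, and C_11 = 58786.
So the index is 11, and the number of leaves is 11 + 1 = 12.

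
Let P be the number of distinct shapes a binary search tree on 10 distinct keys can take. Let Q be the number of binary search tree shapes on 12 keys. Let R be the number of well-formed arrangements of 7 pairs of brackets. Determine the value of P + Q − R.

224379

There are C_n binary search tree shapes on n keys; with n = 10 that is C_10. So P = C_10 = 16796.
There are C_n binary search tree shapes on n keys; with n = 12 that is C_12. So Q = C_12 = 208012.
Balanced strings of n pairs of brackets are counted by C_n; here n = 7. So R = C_7 = 429.
P + Q − R = 16796 + 208012 − 429 = 224379.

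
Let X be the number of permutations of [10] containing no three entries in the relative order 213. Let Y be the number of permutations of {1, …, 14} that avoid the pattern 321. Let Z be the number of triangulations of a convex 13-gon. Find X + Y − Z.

2632450

Permutations of [n] avoiding any single length-3 pattern are counted by C_n; here n = 10. So X = C_10 = 16796.
For any fixed pattern of length 3, the pattern-avoiding permutations of [14] number C_14. So Y = C_14 = 2674440.
A convex 13-gon is triangulated into 11 triangles, and the number of such triangulations is the Catalan number C_{13−2} = C_11. So Z = C_11 = 58786.
X + Y − Z = 16796 + 2674440 − 58786 = 2632450.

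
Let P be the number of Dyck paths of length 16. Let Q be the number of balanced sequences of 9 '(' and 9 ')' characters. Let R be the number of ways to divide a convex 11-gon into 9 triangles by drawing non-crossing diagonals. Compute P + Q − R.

Dyck paths of semilength n (length 2n) are counted by C_n; here n = 8. So P = C_8 = 1430.
With 9 pairs the number of balanced bracket strings is the Catalan number C_9. So Q = C_9 = 4862.
A convex 11-gon is triangulated into 9 triangles, and the number of such triangulations is the Catalan number C_{11−2} = C_9. So R = C_9 = 4862.
P + Q − R = 1430 + 4862 − 4862 = 1430.

1430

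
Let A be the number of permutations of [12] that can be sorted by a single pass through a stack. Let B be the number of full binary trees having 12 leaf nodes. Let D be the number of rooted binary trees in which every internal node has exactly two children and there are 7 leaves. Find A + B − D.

Stack-sortable permutations are exactly the 231-avoiding ones, counted by C_n; here n = 12. So A = C_12 = 208012.
A full binary tree with L leaves has L−1 internal nodes and is counted by C_{L−1}; L = 12 gives C_11. So B = C_11 = 58786.
Full binary trees with 7 leaves have 7−1 = 6 internal nodes, so there are C_6 of them. So D = C_6 = 132.
A + B − D = 208012 + 58786 − 132 = 266666.

266666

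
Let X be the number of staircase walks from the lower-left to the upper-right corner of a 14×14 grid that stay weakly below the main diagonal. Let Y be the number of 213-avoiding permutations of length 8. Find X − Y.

Sub-diagonal monotone paths from (0,0) to (14,14) biject with Dyck paths of semilength 14, giving C_14. So X = C_14 = 2674440.
Permutations of [n] avoiding any single length-3 pattern are counted by C_n; here n = 8. So Y = C_8 = 1430.
X − Y = 2674440 − 1430 = 2673010.

2673010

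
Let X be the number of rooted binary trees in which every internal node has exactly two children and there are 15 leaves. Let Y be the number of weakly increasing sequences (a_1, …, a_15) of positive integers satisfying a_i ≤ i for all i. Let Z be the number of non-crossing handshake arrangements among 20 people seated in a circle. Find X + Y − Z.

Full binary trees with 15 leaves have 15−1 = 14 internal nodes, so there are C_14 of them. So X = C_14 = 2674440.
Such sub-staircase sequences of length n are counted by C_n; here n = 15. So Y = C_15 = 9694845.
Non-crossing handshake pairings of 2n people are counted by C_n; 20 people gives n = 10. So Z = C_10 = 16796.
X + Y − Z = 2674440 + 9694845 − 16796 = 12352489.

12352489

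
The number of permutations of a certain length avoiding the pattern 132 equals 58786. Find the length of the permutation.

Permutations of [n] avoiding a fixed length-3 pattern are counted by C_n. Since C_11 = 58786, the index is 11.

11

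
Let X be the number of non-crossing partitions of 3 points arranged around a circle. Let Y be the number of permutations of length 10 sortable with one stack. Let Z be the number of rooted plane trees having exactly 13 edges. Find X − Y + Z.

726109

The non-crossing partitions of [3] form a lattice of size C_3. So X = C_3 = 5.
By Knuth's characterisation, the stack-sortable permutations of length 10 are the 231-avoiders, numbering C_10. So Y = C_10 = 16796.
A rooted plane tree with 13 edges has 14 nodes, and the count is C_13. So Z = C_13 = 742900.
X − Y + Z = 5 − 16796 + 742900 = 726109.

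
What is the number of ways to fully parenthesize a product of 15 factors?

2674440

Parenthesizations of m factors correspond to full binary trees with m leaves, counted by C_{m−1}; m = 15 gives C_14.
C_14 = C(28,14)/15 = 40116600/15 = 2674440.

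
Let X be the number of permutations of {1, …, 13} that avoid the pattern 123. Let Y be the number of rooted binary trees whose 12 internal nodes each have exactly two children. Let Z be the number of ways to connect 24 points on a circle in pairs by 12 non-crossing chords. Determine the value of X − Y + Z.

For any fixed pattern of length 3, the pattern-avoiding permutations of [13] number C_13. So X = C_13 = 742900.
Full binary trees with n internal nodes are counted by C_n; here n = 12. So Y = C_12 = 208012.
Pairing 24 circle points by 12 non-crossing chords gives C_12 matchings. So Z = C_12 = 208012.
X − Y + Z = 742900 − 208012 + 208012 = 742900.

742900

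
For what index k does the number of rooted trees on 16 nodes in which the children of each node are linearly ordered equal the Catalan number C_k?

Rooted ordered (plane) trees on m nodes have m−1 edges and are counted by C_{m−1}; m = 16 gives C_15.

15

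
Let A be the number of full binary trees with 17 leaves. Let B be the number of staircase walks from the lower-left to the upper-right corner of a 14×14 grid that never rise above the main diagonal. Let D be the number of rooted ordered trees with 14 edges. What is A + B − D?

Full binary trees with 17 leaves have 17−1 = 16 internal nodes, so there are C_16 of them. So A = C_16 = 35357670.
Monotone paths in an n×n grid that stay weakly below the diagonal are counted by C_n; here n = 14. So B = C_14 = 2674440.
Rooted ordered trees with n edges are counted by C_n; here n = 14. So D = C_14 = 2674440.
A + B − D = 35357670 + 2674440 − 2674440 = 35357670.

35357670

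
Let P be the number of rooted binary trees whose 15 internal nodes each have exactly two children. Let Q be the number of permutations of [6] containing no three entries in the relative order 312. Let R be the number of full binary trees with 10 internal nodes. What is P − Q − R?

9677917

Full binary trees with n internal nodes are counted by C_n; here n = 15. So P = C_15 = 9694845.
Permutations of [n] avoiding any single length-3 pattern are counted by C_n; here n = 6. So Q = C_6 = 132.
The number of full binary trees on 10 internal nodes is the Catalan number C_10. So R = C_10 = 16796.
P − Q − R = 9694845 − 132 − 16796 = 9677917.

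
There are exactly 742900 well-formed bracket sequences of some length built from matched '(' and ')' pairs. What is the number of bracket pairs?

Balanced strings of n bracket-pairs are counted by C_n; 742900 = C_13.

13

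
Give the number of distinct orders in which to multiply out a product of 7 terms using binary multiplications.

Bracketing 7 factors into binary products is counted by C_{7−1} = C_6.
C_6 = C(12,6)/7 = 924/7 = 132.

132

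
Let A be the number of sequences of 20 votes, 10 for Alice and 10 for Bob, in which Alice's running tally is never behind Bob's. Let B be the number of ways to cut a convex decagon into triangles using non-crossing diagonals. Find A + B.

Reading a vote for the leader as '(' and for the other as ')' turns such a sequence into a balanced string of 10 pairs, so the count is C_10. So A = C_10 = 16796.
The number of triangulations of a 10-gon is the Catalan number C_8 (index = sides − 2). So B = C_8 = 1430.
A + B = 16796 + 1430 = 18226.

18226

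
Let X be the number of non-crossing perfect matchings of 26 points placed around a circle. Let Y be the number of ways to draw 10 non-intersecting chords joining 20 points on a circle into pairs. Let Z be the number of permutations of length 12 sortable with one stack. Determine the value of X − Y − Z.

518092

Pairing 26 circle points by 13 non-crossing chords gives C_13 matchings. So X = C_13 = 742900.
Non-crossing perfect matchings of 2n points on a circle are counted by C_n; with 20 points, n = 10. So Y = C_10 = 16796.
Stack-sortable permutations are exactly the 231-avoiding ones, counted by C_n; here n = 12. So Z = C_12 = 208012.
X − Y − Z = 742900 − 16796 − 208012 = 518092.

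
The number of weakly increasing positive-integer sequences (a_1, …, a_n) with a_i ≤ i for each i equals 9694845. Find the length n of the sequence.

15

Such sub-staircase sequences of length n are counted by C_n, and C_15 = 9694845.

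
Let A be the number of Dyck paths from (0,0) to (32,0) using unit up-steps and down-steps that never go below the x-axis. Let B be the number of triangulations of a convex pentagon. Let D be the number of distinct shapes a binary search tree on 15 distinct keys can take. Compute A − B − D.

25662820

Dyck paths of semilength n (length 2n) are counted by C_n; here n = 16. So A = C_16 = 35357670.
The number of triangulations of a 5-gon is the Catalan number C_3 (index = sides − 2). So B = C_3 = 5.
Rooted binary trees with 15 nodes (each child slot possibly empty) number C_15. So D = C_15 = 9694845.
A − B − D = 35357670 − 5 − 9694845 = 25662820.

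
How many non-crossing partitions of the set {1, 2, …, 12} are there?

208012

The non-crossing partitions of [12] form a lattice of size C_12.
C_12 = C(24,12)/13 = 2704156/13 = 208012.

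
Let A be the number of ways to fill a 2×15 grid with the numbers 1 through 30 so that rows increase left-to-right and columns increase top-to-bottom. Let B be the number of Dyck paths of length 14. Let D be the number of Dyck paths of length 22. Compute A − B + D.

Standard Young tableaux of shape 2×n are counted by C_n; here n = 15. So A = C_15 = 9694845.
Dyck paths of semilength n (length 2n) are counted by C_n; here n = 7. So B = C_7 = 429.
Dyck paths of semilength n (length 2n) are counted by C_n; here n = 11. So D = C_11 = 58786.
A − B + D = 9694845 − 429 + 58786 = 9753202.

9753202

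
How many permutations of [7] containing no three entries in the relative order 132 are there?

429

For any fixed pattern of length 3, the pattern-avoiding permutations of [7] number C_7.
C_7 = 429.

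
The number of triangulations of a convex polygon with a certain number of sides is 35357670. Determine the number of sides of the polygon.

Triangulations of a convex m-gon are counted by C_{m−2}. The Catalan number equal to 35357670 is C_16.
So m − 2 = 16, giving m = 18 sides.

18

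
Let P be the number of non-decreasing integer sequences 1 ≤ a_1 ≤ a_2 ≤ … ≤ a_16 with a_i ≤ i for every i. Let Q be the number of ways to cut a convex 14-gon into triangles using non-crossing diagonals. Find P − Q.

35149658

Such sub-staircase sequences of length n are counted by C_n; here n = 16. So P = C_16 = 35357670.
The number of triangulations of a 14-gon is the Catalan number C_12 (index = sides − 2). So Q = C_12 = 208012.
P − Q = 35357670 − 208012 = 35149658.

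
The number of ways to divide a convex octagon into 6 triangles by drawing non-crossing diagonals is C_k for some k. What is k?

The number of triangulations of an 8-gon is the Catalan number C_6 (index = sides − 2).

6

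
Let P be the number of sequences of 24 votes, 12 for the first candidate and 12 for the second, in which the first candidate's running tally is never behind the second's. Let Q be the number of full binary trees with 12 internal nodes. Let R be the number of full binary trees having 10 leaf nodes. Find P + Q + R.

420886

Ballot sequences with n votes each where one side never trails are Dyck words, counted by C_n; here n = 12. So P = C_12 = 208012.
The number of full binary trees on 12 internal nodes is the Catalan number C_12. So Q = C_12 = 208012.
A full binary tree with L leaves has L−1 internal nodes and is counted by C_{L−1}; L = 10 gives C_9. So R = C_9 = 4862.
P + Q + R = 208012 + 208012 + 4862 = 420886.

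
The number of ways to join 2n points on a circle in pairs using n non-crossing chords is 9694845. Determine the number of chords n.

15

Non-crossing pairings of 2n points on a circle are counted by C_n. The Catalan number equal to 9694845 is C_15.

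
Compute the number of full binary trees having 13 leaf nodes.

Full binary trees with 13 leaves have 13−1 = 12 internal nodes, so there are C_12 of them.
C_12 = 208012.

208012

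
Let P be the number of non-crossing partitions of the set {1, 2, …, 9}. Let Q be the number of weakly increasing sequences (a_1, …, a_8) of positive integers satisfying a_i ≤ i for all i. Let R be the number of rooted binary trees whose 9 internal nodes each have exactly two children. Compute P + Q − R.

The non-crossing partitions of [9] form a lattice of size C_9. So P = C_9 = 4862.
Weakly increasing sequences with a_i ≤ i biject with Dyck paths of semilength 8, so there are C_8. So Q = C_8 = 1430.
Full binary trees with n internal nodes are counted by C_n; here n = 9. So R = C_9 = 4862.
P + Q − R = 4862 + 1430 − 4862 = 1430.

1430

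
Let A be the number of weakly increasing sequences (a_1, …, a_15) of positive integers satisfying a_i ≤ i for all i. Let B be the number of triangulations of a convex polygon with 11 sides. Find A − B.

9689983

Such sub-staircase sequences of length n are counted by C_n; here n = 15. So A = C_15 = 9694845.
Triangulations of a convex m-gon are counted by C_{m−2}; with m = 11 this is C_9. So B = C_9 = 4862.
A − B = 9694845 − 4862 = 9689983.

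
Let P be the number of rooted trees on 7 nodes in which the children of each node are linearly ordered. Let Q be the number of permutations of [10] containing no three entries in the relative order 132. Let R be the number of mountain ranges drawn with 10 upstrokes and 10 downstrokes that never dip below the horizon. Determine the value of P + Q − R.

132

A rooted plane tree on 7 nodes has 6 edges, and such trees are counted by C_6. So P = C_6 = 132.
Permutations of [n] avoiding any single length-3 pattern are counted by C_n; here n = 10. So Q = C_10 = 16796.
A Dyck path with 10 up-steps and 10 down-steps has semilength 10, so there are C_10 of them. So R = C_10 = 16796.
P + Q − R = 132 + 16796 − 16796 = 132.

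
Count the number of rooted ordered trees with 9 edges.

Rooted ordered trees with n edges are counted by C_n; here n = 9.
C_9 = C_8 · 2(2·8+1)/(8+2) = 1430 · 34/10 = 4862.

4862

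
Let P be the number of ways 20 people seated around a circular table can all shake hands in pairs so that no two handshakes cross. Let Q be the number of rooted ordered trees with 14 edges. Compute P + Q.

2691236

Non-crossing handshake pairings of 2n people are counted by C_n; 20 people gives n = 10. So P = C_10 = 16796.
Rooted ordered trees with n edges are counted by C_n; here n = 14. So Q = C_14 = 2674440.
P + Q = 16796 + 2674440 = 2691236.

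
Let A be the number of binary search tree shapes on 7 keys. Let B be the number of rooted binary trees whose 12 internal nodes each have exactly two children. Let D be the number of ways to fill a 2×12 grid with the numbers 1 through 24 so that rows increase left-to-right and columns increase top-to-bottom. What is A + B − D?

There are C_n binary search tree shapes on n keys; with n = 7 that is C_7. So A = C_7 = 429.
The number of full binary trees on 12 internal nodes is the Catalan number C_12. So B = C_12 = 208012.
By the hook-length formula (or a Dyck-path bijection), SYT of shape 2×12 number C_12. So D = C_12 = 208012.
A + B − D = 429 + 208012 − 208012 = 429.

429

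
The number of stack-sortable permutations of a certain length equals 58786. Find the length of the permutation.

Stack-sortable permutations of [n] are counted by C_n. The Catalan number equal to 58786 is C_11.

11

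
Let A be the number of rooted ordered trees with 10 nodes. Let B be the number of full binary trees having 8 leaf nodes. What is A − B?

Rooted ordered (plane) trees on m nodes have m−1 edges and are counted by C_{m−1}; m = 10 gives C_9. So A = C_9 = 4862.
A full binary tree with L leaves has L−1 internal nodes and is counted by C_{L−1}; L = 8 gives C_7. So B = C_7 = 429.
A − B = 4862 − 429 = 4433.

4433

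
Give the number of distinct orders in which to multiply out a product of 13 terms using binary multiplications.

Ways to associate a product of 13 factors correspond to binary trees on 13 leaves, so the count is C_12.
C_12 = C_11 · 2(2·11+1)/(11+2) = 58786 · 46/13 = 208012.

208012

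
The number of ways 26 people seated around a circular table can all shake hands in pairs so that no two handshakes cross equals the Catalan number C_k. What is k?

Non-crossing handshake pairings of 2n people are counted by C_n; 26 people gives n = 13.

13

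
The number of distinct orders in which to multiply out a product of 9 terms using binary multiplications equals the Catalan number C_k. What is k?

8

Parenthesizations of m factors correspond to full binary trees with m leaves, counted by C_{m−1}; m = 9 gives C_8.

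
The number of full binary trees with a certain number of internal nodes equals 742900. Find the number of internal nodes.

13

Full binary trees with n internal nodes are counted by C_n; 742900 = C_13.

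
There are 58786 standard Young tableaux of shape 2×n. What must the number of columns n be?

11

Standard Young tableaux of shape 2×n are counted by C_n; 58786 = C_11.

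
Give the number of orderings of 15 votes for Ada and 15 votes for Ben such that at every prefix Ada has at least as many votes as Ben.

Reading a vote for the leader as '(' and for the other as ')' turns such a sequence into a balanced string of 15 pairs, so the count is C_15.
C_15 = C(30,15)/16 = 155117520/16 = 9694845.

9694845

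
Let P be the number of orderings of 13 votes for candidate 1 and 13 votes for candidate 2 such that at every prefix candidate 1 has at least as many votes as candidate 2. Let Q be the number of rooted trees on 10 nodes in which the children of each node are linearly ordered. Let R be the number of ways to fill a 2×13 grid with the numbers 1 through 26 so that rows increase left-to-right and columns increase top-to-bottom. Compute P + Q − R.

4862

Reading a vote for the leader as '(' and for the other as ')' turns such a sequence into a balanced string of 13 pairs, so the count is C_13. So P = C_13 = 742900.
Rooted ordered (plane) trees on m nodes have m−1 edges and are counted by C_{m−1}; m = 10 gives C_9. So Q = C_9 = 4862.
Standard Young tableaux of shape 2×n are counted by C_n; here n = 13. So R = C_13 = 742900.
P + Q − R = 742900 + 4862 − 742900 = 4862.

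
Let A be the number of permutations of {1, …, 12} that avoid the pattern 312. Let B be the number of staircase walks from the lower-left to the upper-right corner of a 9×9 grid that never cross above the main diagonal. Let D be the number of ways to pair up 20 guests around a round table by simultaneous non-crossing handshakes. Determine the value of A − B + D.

For any fixed pattern of length 3, the pattern-avoiding permutations of [12] number C_12. So A = C_12 = 208012.
Sub-diagonal monotone paths from (0,0) to (9,9) biject with Dyck paths of semilength 9, giving C_9. So B = C_9 = 4862.
Non-crossing handshake pairings of 2n people are counted by C_n; 20 people gives n = 10. So D = C_10 = 16796.
A − B + D = 208012 − 4862 + 16796 = 219946.

219946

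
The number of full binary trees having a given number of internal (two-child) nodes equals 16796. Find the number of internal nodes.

10

Full binary trees with n internal nodes are counted by C_n; 16796 = C_10.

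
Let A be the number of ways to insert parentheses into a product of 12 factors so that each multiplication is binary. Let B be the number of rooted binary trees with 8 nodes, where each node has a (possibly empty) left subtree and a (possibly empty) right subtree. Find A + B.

Bracketing 12 factors into binary products is counted by C_{12−1} = C_11. So A = C_11 = 58786.
There are C_n binary search tree shapes on n keys; with n = 8 that is C_8. So B = C_8 = 1430.
A + B = 58786 + 1430 = 60216.

60216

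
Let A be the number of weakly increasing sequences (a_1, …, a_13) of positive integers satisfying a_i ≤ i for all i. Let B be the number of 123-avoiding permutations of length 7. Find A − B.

Weakly increasing sequences with a_i ≤ i biject with Dyck paths of semilength 13, so there are C_13. So A = C_13 = 742900.
For any fixed pattern of length 3, the pattern-avoiding permutations of [7] number C_7. So B = C_7 = 429.
A − B = 742900 − 429 = 742471.

742471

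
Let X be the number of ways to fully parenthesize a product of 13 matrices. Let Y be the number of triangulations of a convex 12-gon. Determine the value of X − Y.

191216

Bracketing 13 factors into binary products is counted by C_{13−1} = C_12. So X = C_12 = 208012.
Triangulations of a convex m-gon are counted by C_{m−2}; with m = 12 this is C_10. So Y = C_10 = 16796.
X − Y = 208012 − 16796 = 191216.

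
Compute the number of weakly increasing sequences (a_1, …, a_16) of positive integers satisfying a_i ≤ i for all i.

35357670

Such sub-staircase sequences of length n are counted by C_n; here n = 16.
C_16 = C(32,16)/17 = 601080390/17 = 35357670.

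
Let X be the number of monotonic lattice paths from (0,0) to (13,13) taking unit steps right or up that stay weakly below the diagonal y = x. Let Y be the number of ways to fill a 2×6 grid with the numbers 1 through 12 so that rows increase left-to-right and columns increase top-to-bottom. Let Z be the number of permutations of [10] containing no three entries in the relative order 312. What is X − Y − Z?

725972

Monotone paths in an n×n grid that stay weakly below the diagonal are counted by C_n; here n = 13. So X = C_13 = 742900.
Standard Young tableaux of shape 2×n are counted by C_n; here n = 6. So Y = C_6 = 132.
For any fixed pattern of length 3, the pattern-avoiding permutations of [10] number C_10. So Z = C_10 = 16796.
X − Y − Z = 742900 − 132 − 16796 = 725972.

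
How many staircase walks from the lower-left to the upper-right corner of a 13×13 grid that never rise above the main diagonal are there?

742900

Sub-diagonal monotone paths from (0,0) to (13,13) biject with Dyck paths of semilength 13, giving C_13.
C_13 = 742900.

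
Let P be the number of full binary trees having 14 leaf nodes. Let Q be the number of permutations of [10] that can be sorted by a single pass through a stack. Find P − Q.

Full binary trees with 14 leaves have 14−1 = 13 internal nodes, so there are C_13 of them. So P = C_13 = 742900.
Stack-sortable permutations are exactly the 231-avoiding ones, counted by C_n; here n = 10. So Q = C_10 = 16796.
P − Q = 742900 − 16796 = 726104.

726104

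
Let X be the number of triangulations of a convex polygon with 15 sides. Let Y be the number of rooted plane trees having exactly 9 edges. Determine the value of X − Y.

Triangulations of a convex m-gon are counted by C_{m−2}; with m = 15 this is C_13. So X = C_13 = 742900.
Rooted ordered trees with n edges are counted by C_n; here n = 9. So Y = C_9 = 4862.
X − Y = 742900 − 4862 = 738038.

738038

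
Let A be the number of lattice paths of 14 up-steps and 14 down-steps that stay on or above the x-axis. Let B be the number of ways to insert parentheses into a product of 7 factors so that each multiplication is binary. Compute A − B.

Dyck paths of semilength n (length 2n) are counted by C_n; here n = 14. So A = C_14 = 2674440.
Parenthesizations of m factors correspond to full binary trees with m leaves, counted by C_{m−1}; m = 7 gives C_6. So B = C_6 = 132.
A − B = 2674440 − 132 = 2674308.

2674308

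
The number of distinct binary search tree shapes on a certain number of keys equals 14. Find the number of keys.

4

Binary search tree shapes on n keys are counted by C_n. The Catalan number equal to 14 is C_4.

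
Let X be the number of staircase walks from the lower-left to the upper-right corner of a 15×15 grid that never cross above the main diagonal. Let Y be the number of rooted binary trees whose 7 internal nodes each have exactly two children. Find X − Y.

9694416

Monotone paths in an n×n grid that stay weakly below the diagonal are counted by C_n; here n = 15. So X = C_15 = 9694845.
The number of full binary trees on 7 internal nodes is the Catalan number C_7. So Y = C_7 = 429.
X − Y = 9694845 − 429 = 9694416.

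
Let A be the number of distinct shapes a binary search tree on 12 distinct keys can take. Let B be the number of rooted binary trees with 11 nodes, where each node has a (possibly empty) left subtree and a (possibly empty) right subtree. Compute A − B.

149226

Rooted binary trees with 12 nodes (each child slot possibly empty) number C_12. So A = C_12 = 208012.
There are C_n binary search tree shapes on n keys; with n = 11 that is C_11. So B = C_11 = 58786.
A − B = 208012 − 58786 = 149226.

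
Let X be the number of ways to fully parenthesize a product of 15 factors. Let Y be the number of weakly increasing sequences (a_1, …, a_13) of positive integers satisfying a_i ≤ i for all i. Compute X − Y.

Bracketing 15 factors into binary products is counted by C_{15−1} = C_14. So X = C_14 = 2674440.
Weakly increasing sequences with a_i ≤ i biject with Dyck paths of semilength 13, so there are C_13. So Y = C_13 = 742900.
X − Y = 2674440 − 742900 = 1931540.

1931540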